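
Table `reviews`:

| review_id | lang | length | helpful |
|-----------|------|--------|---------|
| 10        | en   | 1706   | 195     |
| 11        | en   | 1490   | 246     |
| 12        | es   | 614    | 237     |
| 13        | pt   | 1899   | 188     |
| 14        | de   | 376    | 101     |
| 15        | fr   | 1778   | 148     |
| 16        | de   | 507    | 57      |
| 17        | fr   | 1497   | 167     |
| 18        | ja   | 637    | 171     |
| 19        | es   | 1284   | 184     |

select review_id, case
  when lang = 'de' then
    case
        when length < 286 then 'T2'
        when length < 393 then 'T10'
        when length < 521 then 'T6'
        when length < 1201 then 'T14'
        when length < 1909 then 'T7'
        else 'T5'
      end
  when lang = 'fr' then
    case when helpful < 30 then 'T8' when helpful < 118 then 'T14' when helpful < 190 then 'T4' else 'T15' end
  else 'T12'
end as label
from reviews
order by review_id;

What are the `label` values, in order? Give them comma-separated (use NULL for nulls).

T12, T12, T12, T12, T10, T4, T6, T4, T12, T12

review_id=10: lang='en' → outer ELSE → T12
review_id=11: lang='en' → outer ELSE → T12
review_id=12: lang='es' → outer ELSE → T12
review_id=13: lang='pt' → outer ELSE → T12
review_id=14: lang='de' → inner[length < 393] → T10
review_id=15: lang='fr' → inner[helpful < 190] → T4
review_id=16: lang='de' → inner[length < 521] → T6
review_id=17: lang='fr' → inner[helpful < 190] → T4
review_id=18: lang='ja' → outer ELSE → T12
review_id=19: lang='es' → outer ELSE → T12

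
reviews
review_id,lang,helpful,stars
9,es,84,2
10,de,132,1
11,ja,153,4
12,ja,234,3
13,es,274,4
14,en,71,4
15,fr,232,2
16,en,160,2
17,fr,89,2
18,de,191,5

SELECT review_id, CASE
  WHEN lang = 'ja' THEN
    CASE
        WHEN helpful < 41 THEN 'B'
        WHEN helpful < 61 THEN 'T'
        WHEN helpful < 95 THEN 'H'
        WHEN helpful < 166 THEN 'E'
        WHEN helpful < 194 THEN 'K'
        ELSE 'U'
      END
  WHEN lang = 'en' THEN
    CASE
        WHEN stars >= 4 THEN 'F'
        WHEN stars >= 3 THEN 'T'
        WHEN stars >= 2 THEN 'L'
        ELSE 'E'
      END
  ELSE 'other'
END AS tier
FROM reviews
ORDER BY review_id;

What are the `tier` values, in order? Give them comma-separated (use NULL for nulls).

review_id=9: lang='es' → outer ELSE → other
review_id=10: lang='de' → outer ELSE → other
review_id=11: lang='ja' → inner[helpful < 166] → E
review_id=12: lang='ja' → inner[ELSE] → U
review_id=13: lang='es' → outer ELSE → other
review_id=14: lang='en' → inner[stars >= 4] → F
review_id=15: lang='fr' → outer ELSE → other
review_id=16: lang='en' → inner[stars >= 2] → L
review_id=17: lang='fr' → outer ELSE → other
review_id=18: lang='de' → outer ELSE → other

other, other, E, U, other, F, other, L, other, other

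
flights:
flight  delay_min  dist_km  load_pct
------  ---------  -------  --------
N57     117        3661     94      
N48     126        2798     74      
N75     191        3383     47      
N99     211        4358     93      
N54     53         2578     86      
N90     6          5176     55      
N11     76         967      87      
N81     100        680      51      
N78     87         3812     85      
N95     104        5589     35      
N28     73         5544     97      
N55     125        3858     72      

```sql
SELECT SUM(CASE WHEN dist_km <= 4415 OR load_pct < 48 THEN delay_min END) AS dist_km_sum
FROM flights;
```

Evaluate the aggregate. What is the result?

flight=N57: ✓ → 117
flight=N48: ✓ → 126
flight=N75: ✓ → 191
flight=N99: ✓ → 211
flight=N54: ✓ → 53
flight=N90: ✗
flight=N11: ✓ → 76
flight=N81: ✓ → 100
flight=N78: ✓ → 87
flight=N95: ✓ → 104
flight=N28: ✗
flight=N55: ✓ → 125
dist_km_sum = 117 + 126 + 191 + 211 + 53 + 76 + 100 + 87 + 104 + 125 = 1190

1190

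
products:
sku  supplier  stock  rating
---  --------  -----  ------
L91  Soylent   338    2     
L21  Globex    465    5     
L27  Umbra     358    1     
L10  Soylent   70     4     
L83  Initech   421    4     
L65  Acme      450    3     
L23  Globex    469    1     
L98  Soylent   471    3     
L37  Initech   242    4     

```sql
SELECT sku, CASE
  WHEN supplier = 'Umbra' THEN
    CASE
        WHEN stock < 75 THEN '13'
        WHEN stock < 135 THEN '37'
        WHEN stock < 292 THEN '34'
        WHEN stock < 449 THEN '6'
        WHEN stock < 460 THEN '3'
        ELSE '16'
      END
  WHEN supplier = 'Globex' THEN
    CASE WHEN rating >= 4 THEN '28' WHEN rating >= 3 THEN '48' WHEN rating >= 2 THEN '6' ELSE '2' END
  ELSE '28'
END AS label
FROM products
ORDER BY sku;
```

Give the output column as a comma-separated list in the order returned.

sku=L10: supplier='Soylent' → outer ELSE → 28
sku=L21: supplier='Globex' → inner[rating >= 4] → 28
sku=L23: supplier='Globex' → inner[ELSE] → 2
sku=L27: supplier='Umbra' → inner[stock < 449] → 6
sku=L37: supplier='Initech' → outer ELSE → 28
sku=L65: supplier='Acme' → outer ELSE → 28
sku=L83: supplier='Initech' → outer ELSE → 28
sku=L91: supplier='Soylent' → outer ELSE → 28
sku=L98: supplier='Soylent' → outer ELSE → 28

28, 28, 2, 6, 28, 28, 28, 28, 28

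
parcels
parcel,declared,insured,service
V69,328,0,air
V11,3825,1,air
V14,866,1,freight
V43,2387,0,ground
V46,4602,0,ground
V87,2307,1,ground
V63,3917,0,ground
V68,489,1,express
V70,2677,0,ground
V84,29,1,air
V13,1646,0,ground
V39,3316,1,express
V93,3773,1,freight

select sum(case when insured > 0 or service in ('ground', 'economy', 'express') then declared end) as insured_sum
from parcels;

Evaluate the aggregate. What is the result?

parcel=V69: ✗
parcel=V11: ✓ → 3825
parcel=V14: ✓ → 866
parcel=V43: ✓ → 2387
parcel=V46: ✓ → 4602
parcel=V87: ✓ → 2307
parcel=V63: ✓ → 3917
parcel=V68: ✓ → 489
parcel=V70: ✓ → 2677
parcel=V84: ✓ → 29
parcel=V13: ✓ → 1646
parcel=V39: ✓ → 3316
parcel=V93: ✓ → 3773
insured_sum = 3825 + 866 + 2387 + 4602 + 2307 + 3917 + 489 + 2677 + 29 + 1646 + 3316 + 3773 = 29834

29834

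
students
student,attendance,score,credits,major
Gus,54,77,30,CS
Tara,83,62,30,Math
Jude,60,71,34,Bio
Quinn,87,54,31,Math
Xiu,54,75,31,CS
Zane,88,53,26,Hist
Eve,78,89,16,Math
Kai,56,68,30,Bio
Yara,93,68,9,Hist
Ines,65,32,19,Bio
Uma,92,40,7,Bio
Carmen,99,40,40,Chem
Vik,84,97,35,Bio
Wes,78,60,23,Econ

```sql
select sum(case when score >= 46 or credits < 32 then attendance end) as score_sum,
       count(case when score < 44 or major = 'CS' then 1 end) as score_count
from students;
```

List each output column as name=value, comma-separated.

score_sum=972, score_count=5

[score_sum: score >= 46 or credits < 32]
student=Gus: ✓ → 54
student=Tara: ✓ → 83
student=Jude: ✓ → 60
student=Quinn: ✓ → 87
student=Xiu: ✓ → 54
student=Zane: ✓ → 88
student=Eve: ✓ → 78
student=Kai: ✓ → 56
student=Yara: ✓ → 93
student=Ines: ✓ → 65
student=Uma: ✓ → 92
student=Carmen: ✗
student=Vik: ✓ → 84
student=Wes: ✓ → 78
score_sum = 54 + 83 + 60 + 87 + 54 + 88 + 78 + 56 + 93 + 65 + 92 + 84 + 78 = 972
—
[score_count: score < 44 or major = 'CS']
student=Gus: ✓ → 1
student=Tara: ✗
student=Jude: ✗
student=Quinn: ✗
student=Xiu: ✓ → 1
student=Zane: ✗
student=Eve: ✗
student=Kai: ✗
student=Yara: ✗
student=Ines: ✓ → 1
student=Uma: ✓ → 1
student=Carmen: ✓ → 1
student=Vik: ✗
student=Wes: ✗
score_count = COUNT(1, 1, 1, 1, 1) = 5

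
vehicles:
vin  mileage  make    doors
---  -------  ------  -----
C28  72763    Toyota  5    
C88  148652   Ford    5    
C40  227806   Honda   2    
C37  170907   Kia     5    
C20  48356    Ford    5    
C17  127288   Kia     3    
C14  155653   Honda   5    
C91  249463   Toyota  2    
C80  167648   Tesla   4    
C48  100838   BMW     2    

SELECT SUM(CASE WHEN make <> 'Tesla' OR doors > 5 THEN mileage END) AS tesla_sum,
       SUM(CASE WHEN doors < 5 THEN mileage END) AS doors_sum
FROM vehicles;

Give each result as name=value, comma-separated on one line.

[tesla_sum: make <> 'Tesla' OR doors > 5]
vin=C28: ✓ → 72763
vin=C88: ✓ → 148652
vin=C40: ✓ → 227806
vin=C37: ✓ → 170907
vin=C20: ✓ → 48356
vin=C17: ✓ → 127288
vin=C14: ✓ → 155653
vin=C91: ✓ → 249463
vin=C80: ✗
vin=C48: ✓ → 100838
tesla_sum = 72763 + 148652 + 227806 + 170907 + 48356 + 127288 + 155653 + 249463 + 100838 = 1301726
—
[doors_sum: doors < 5]
vin=C28: ✗
vin=C88: ✗
vin=C40: ✓ → 227806
vin=C37: ✗
vin=C20: ✗
vin=C17: ✓ → 127288
vin=C14: ✗
vin=C91: ✓ → 249463
vin=C80: ✓ → 167648
vin=C48: ✓ → 100838
doors_sum = 227806 + 127288 + 249463 + 167648 + 100838 = 873043

tesla_sum=1301726, doors_sum=873043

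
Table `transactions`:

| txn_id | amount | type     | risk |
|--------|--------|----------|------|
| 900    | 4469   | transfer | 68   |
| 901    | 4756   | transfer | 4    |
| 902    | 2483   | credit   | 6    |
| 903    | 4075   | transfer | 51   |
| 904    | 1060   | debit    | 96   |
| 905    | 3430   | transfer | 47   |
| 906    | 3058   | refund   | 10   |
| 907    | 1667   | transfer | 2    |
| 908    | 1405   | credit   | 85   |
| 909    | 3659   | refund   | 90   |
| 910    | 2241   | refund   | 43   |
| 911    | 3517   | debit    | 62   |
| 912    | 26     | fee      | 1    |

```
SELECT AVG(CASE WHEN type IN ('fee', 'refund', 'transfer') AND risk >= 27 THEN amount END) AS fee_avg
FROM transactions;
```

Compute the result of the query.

3574.8

txn_id=900: ✓ → 4469
txn_id=901: ✗
txn_id=902: ✗
txn_id=903: ✓ → 4075
txn_id=904: ✗
txn_id=905: ✓ → 3430
txn_id=906: ✗
txn_id=907: ✗
txn_id=908: ✗
txn_id=909: ✓ → 3659
txn_id=910: ✓ → 2241
txn_id=911: ✗
txn_id=912: ✗
fee_avg = (4469 + 4075 + 3430 + 3659 + 2241) / 5 = 3574.8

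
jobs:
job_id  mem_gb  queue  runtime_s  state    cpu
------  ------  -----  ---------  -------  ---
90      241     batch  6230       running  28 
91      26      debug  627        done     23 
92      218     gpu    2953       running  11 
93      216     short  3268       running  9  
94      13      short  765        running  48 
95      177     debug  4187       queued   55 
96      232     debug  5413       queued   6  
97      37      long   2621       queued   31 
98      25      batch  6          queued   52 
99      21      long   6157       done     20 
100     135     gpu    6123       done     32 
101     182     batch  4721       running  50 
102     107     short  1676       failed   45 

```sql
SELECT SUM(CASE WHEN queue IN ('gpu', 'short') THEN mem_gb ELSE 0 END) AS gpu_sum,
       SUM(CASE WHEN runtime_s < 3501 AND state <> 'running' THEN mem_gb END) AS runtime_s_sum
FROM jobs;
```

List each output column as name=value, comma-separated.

gpu_sum=689, runtime_s_sum=195

[gpu_sum: queue IN ('gpu', 'short')]
job_id=90: ✗
job_id=91: ✗
job_id=92: ✓ → 218
job_id=93: ✓ → 216
job_id=94: ✓ → 13
job_id=95: ✗
job_id=96: ✗
job_id=97: ✗
job_id=98: ✗
job_id=99: ✗
job_id=100: ✓ → 135
job_id=101: ✗
job_id=102: ✓ → 107
gpu_sum = 218 + 216 + 13 + 135 + 107 = 689
—
[runtime_s_sum: runtime_s < 3501 AND state <> 'running']
job_id=90: ✗
job_id=91: ✓ → 26
job_id=92: ✗
job_id=93: ✗
job_id=94: ✗
job_id=95: ✗
job_id=96: ✗
job_id=97: ✓ → 37
job_id=98: ✓ → 25
job_id=99: ✗
job_id=100: ✗
job_id=101: ✗
job_id=102: ✓ → 107
runtime_s_sum = 26 + 37 + 25 + 107 = 195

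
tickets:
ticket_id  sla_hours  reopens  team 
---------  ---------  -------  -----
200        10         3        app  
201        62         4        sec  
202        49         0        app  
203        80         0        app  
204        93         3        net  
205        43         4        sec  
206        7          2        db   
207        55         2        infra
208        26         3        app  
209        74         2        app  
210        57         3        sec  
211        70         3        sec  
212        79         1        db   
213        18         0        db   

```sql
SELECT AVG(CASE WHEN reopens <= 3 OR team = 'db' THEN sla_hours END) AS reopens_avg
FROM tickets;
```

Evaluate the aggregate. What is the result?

ticket_id=200: ✓ → 10
ticket_id=201: ✗
ticket_id=202: ✓ → 49
ticket_id=203: ✓ → 80
ticket_id=204: ✓ → 93
ticket_id=205: ✗
ticket_id=206: ✓ → 7
ticket_id=207: ✓ → 55
ticket_id=208: ✓ → 26
ticket_id=209: ✓ → 74
ticket_id=210: ✓ → 57
ticket_id=211: ✓ → 70
ticket_id=212: ✓ → 79
ticket_id=213: ✓ → 18
reopens_avg = (10 + 49 + 80 + 93 + 7 + 55 + 26 + 74 + 57 + 70 + 79 + 18) / 12 = 51.5

51.5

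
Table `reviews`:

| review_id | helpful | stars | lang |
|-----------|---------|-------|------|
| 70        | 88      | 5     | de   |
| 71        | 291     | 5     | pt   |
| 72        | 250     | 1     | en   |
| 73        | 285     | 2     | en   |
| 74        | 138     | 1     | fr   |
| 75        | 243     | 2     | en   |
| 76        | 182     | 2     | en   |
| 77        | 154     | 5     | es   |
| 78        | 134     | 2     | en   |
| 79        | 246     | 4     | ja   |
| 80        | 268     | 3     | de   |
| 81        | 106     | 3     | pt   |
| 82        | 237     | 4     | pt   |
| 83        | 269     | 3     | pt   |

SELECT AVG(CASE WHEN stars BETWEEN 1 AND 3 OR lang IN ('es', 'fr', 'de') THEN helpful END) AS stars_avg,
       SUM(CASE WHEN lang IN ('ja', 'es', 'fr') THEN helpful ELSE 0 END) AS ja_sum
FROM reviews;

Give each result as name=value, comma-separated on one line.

stars_avg=192.4545454545, ja_sum=538

[stars_avg: stars BETWEEN 1 AND 3 OR lang IN ('es', 'fr', 'de')]
review_id=70: ✓ → 88
review_id=71: ✗
review_id=72: ✓ → 250
review_id=73: ✓ → 285
review_id=74: ✓ → 138
review_id=75: ✓ → 243
review_id=76: ✓ → 182
review_id=77: ✓ → 154
review_id=78: ✓ → 134
review_id=79: ✗
review_id=80: ✓ → 268
review_id=81: ✓ → 106
review_id=82: ✗
review_id=83: ✓ → 269
stars_avg = (88 + 250 + 285 + 138 + 243 + 182 + 154 + 134 + 268 + 106 + 269) / 11 = 192.4545454545
—
[ja_sum: lang IN ('ja', 'es', 'fr')]
review_id=70: ✗
review_id=71: ✗
review_id=72: ✗
review_id=73: ✗
review_id=74: ✓ → 138
review_id=75: ✗
review_id=76: ✗
review_id=77: ✓ → 154
review_id=78: ✗
review_id=79: ✓ → 246
review_id=80: ✗
review_id=81: ✗
review_id=82: ✗
review_id=83: ✗
ja_sum = 138 + 154 + 246 = 538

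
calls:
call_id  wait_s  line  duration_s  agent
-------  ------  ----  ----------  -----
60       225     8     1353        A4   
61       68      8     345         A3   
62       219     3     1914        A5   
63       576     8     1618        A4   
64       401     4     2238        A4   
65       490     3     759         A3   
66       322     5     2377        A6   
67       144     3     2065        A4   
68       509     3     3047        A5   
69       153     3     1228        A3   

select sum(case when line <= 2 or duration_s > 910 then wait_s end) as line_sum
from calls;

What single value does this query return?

call_id=60: ✓ → 225
call_id=61: ✗
call_id=62: ✓ → 219
call_id=63: ✓ → 576
call_id=64: ✓ → 401
call_id=65: ✗
call_id=66: ✓ → 322
call_id=67: ✓ → 144
call_id=68: ✓ → 509
call_id=69: ✓ → 153
line_sum = 225 + 219 + 576 + 401 + 322 + 144 + 509 + 153 = 2549

2549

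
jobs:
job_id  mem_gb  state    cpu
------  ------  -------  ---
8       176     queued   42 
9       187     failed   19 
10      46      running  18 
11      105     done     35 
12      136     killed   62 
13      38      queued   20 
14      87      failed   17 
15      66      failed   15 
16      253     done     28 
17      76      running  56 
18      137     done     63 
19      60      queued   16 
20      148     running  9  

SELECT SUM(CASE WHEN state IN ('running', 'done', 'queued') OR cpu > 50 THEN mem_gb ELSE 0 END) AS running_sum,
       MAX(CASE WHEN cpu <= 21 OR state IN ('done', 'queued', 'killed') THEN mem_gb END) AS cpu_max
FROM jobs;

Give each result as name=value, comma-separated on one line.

running_sum=1175, cpu_max=253

[running_sum: state IN ('running', 'done', 'queued') OR cpu > 50]
job_id=8: ✓ → 176
job_id=9: ✗
job_id=10: ✓ → 46
job_id=11: ✓ → 105
job_id=12: ✓ → 136
job_id=13: ✓ → 38
job_id=14: ✗
job_id=15: ✗
job_id=16: ✓ → 253
job_id=17: ✓ → 76
job_id=18: ✓ → 137
job_id=19: ✓ → 60
job_id=20: ✓ → 148
running_sum = 176 + 46 + 105 + 136 + 38 + 253 + 76 + 137 + 60 + 148 = 1175
—
[cpu_max: cpu <= 21 OR state IN ('done', 'queued', 'killed')]
job_id=8: ✓ → 176
job_id=9: ✓ → 187
job_id=10: ✓ → 46
job_id=11: ✓ → 105
job_id=12: ✓ → 136
job_id=13: ✓ → 38
job_id=14: ✓ → 87
job_id=15: ✓ → 66
job_id=16: ✓ → 253
job_id=17: ✗
job_id=18: ✓ → 137
job_id=19: ✓ → 60
job_id=20: ✓ → 148
cpu_max = MAX(176, 187, 46, 105, 136, 38, 87, 66, 253, 137, 60, 148) = 253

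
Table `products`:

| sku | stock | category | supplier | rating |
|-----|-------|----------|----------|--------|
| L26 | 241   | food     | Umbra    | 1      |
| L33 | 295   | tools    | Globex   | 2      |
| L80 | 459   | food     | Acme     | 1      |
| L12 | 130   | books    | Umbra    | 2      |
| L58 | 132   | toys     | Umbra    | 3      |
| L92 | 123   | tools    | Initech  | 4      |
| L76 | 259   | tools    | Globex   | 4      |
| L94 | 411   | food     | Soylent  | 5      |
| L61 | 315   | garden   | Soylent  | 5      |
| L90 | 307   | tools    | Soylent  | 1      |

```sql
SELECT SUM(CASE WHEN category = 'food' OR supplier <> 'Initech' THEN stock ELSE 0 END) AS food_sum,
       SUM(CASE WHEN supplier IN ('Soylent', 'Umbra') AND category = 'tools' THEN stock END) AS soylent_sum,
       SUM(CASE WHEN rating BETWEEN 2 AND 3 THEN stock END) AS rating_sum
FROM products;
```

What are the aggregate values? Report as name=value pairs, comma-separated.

food_sum=2549, soylent_sum=307, rating_sum=557

[food_sum: category = 'food' OR supplier <> 'Initech']
sku=L26: ✓ → 241
sku=L33: ✓ → 295
sku=L80: ✓ → 459
sku=L12: ✓ → 130
sku=L58: ✓ → 132
sku=L92: ✗
sku=L76: ✓ → 259
sku=L94: ✓ → 411
sku=L61: ✓ → 315
sku=L90: ✓ → 307
food_sum = 241 + 295 + 459 + 130 + 132 + 259 + 411 + 315 + 307 = 2549
—
[soylent_sum: supplier IN ('Soylent', 'Umbra') AND category = 'tools']
sku=L26: ✗
sku=L33: ✗
sku=L80: ✗
sku=L12: ✗
sku=L58: ✗
sku=L92: ✗
sku=L76: ✗
sku=L94: ✗
sku=L61: ✗
sku=L90: ✓ → 307
soylent_sum = 307
—
[rating_sum: rating BETWEEN 2 AND 3]
sku=L26: ✗
sku=L33: ✓ → 295
sku=L80: ✗
sku=L12: ✓ → 130
sku=L58: ✓ → 132
sku=L92: ✗
sku=L76: ✗
sku=L94: ✗
sku=L61: ✗
sku=L90: ✗
rating_sum = 295 + 130 + 132 = 557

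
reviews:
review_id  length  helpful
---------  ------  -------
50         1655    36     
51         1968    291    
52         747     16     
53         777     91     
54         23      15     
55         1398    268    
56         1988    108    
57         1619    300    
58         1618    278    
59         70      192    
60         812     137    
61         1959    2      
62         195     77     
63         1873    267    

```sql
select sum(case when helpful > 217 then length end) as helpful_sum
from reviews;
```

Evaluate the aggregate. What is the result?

review_id=50: ✗
review_id=51: ✓ → 1968
review_id=52: ✗
review_id=53: ✗
review_id=54: ✗
review_id=55: ✓ → 1398
review_id=56: ✗
review_id=57: ✓ → 1619
review_id=58: ✓ → 1618
review_id=59: ✗
review_id=60: ✗
review_id=61: ✗
review_id=62: ✗
review_id=63: ✓ → 1873
helpful_sum = 1968 + 1398 + 1619 + 1618 + 1873 = 8476

8476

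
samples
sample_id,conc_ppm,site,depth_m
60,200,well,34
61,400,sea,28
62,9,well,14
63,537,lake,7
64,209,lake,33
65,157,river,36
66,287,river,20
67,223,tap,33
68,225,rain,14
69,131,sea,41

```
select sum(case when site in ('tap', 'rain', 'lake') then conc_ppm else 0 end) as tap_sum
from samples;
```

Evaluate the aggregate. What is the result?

sample_id=60: ✗
sample_id=61: ✗
sample_id=62: ✗
sample_id=63: ✓ → 537
sample_id=64: ✓ → 209
sample_id=65: ✗
sample_id=66: ✗
sample_id=67: ✓ → 223
sample_id=68: ✓ → 225
sample_id=69: ✗
tap_sum = 537 + 209 + 223 + 225 = 1194

1194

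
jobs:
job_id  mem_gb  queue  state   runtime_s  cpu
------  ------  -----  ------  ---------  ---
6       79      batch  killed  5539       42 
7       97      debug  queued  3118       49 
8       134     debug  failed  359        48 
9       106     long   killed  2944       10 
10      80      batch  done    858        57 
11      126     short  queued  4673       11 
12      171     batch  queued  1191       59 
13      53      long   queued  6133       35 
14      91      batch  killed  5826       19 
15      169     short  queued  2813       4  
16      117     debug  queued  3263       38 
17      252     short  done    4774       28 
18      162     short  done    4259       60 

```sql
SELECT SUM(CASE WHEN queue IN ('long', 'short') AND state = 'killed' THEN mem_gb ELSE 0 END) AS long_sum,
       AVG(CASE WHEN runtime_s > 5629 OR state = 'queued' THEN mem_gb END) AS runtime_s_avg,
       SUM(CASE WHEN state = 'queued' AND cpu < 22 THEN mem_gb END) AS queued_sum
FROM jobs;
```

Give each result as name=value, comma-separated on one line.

[long_sum: queue IN ('long', 'short') AND state = 'killed']
job_id=6: ✗
job_id=7: ✗
job_id=8: ✗
job_id=9: ✓ → 106
job_id=10: ✗
job_id=11: ✗
job_id=12: ✗
job_id=13: ✗
job_id=14: ✗
job_id=15: ✗
job_id=16: ✗
job_id=17: ✗
job_id=18: ✗
long_sum = 106
—
[runtime_s_avg: runtime_s > 5629 OR state = 'queued']
job_id=6: ✗
job_id=7: ✓ → 97
job_id=8: ✗
job_id=9: ✗
job_id=10: ✗
job_id=11: ✓ → 126
job_id=12: ✓ → 171
job_id=13: ✓ → 53
job_id=14: ✓ → 91
job_id=15: ✓ → 169
job_id=16: ✓ → 117
job_id=17: ✗
job_id=18: ✗
runtime_s_avg = (97 + 126 + 171 + 53 + 91 + 169 + 117) / 7 = 117.7142857143
—
[queued_sum: state = 'queued' AND cpu < 22]
job_id=6: ✗
job_id=7: ✗
job_id=8: ✗
job_id=9: ✗
job_id=10: ✗
job_id=11: ✓ → 126
job_id=12: ✗
job_id=13: ✗
job_id=14: ✗
job_id=15: ✓ → 169
job_id=16: ✗
job_id=17: ✗
job_id=18: ✗
queued_sum = 126 + 169 = 295

long_sum=106, runtime_s_avg=117.7142857143, queued_sum=295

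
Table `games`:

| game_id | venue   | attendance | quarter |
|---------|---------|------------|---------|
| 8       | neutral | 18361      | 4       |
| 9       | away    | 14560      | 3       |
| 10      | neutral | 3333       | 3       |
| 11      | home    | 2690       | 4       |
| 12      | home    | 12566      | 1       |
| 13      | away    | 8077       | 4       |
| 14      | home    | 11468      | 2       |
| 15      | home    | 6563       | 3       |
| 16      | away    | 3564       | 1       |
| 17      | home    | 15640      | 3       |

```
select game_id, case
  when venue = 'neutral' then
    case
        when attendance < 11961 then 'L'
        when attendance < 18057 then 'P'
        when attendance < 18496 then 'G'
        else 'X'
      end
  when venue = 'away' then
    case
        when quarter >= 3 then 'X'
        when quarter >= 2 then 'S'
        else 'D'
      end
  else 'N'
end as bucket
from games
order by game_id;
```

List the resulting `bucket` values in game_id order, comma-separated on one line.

game_id=8: venue='neutral' → inner[attendance < 18496] → G
game_id=9: venue='away' → inner[quarter >= 3] → X
game_id=10: venue='neutral' → inner[attendance < 11961] → L
game_id=11: venue='home' → outer ELSE → N
game_id=12: venue='home' → outer ELSE → N
game_id=13: venue='away' → inner[quarter >= 3] → X
game_id=14: venue='home' → outer ELSE → N
game_id=15: venue='home' → outer ELSE → N
game_id=16: venue='away' → inner[ELSE] → D
game_id=17: venue='home' → outer ELSE → N

G, X, L, N, N, X, N, N, D, N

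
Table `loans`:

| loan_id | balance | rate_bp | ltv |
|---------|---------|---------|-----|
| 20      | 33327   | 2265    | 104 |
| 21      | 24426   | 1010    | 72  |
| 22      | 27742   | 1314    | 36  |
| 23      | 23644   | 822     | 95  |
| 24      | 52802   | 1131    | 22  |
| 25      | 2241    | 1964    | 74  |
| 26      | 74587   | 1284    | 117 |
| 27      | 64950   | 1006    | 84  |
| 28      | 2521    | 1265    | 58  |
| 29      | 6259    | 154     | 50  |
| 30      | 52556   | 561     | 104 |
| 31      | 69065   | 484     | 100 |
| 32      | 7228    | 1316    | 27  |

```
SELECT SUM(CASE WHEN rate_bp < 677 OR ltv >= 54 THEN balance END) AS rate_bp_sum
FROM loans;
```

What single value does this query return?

loan_id=20: ✓ → 33327
loan_id=21: ✓ → 24426
loan_id=22: ✗
loan_id=23: ✓ → 23644
loan_id=24: ✗
loan_id=25: ✓ → 2241
loan_id=26: ✓ → 74587
loan_id=27: ✓ → 64950
loan_id=28: ✓ → 2521
loan_id=29: ✓ → 6259
loan_id=30: ✓ → 52556
loan_id=31: ✓ → 69065
loan_id=32: ✗
rate_bp_sum = 33327 + 24426 + 23644 + 2241 + 74587 + 64950 + 2521 + 6259 + 52556 + 69065 = 353576

353576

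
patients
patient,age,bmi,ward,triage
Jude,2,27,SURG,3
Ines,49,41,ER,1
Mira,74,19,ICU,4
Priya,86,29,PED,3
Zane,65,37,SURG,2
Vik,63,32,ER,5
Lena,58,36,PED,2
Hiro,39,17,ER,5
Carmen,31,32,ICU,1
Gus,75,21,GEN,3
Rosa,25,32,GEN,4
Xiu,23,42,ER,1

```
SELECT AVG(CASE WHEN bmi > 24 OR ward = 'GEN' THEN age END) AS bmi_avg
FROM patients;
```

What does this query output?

patient=Jude: ✓ → 2
patient=Ines: ✓ → 49
patient=Mira: ✗
patient=Priya: ✓ → 86
patient=Zane: ✓ → 65
patient=Vik: ✓ → 63
patient=Lena: ✓ → 58
patient=Hiro: ✗
patient=Carmen: ✓ → 31
patient=Gus: ✓ → 75
patient=Rosa: ✓ → 25
patient=Xiu: ✓ → 23
bmi_avg = (2 + 49 + 86 + 65 + 63 + 58 + 31 + 75 + 25 + 23) / 10 = 47.7

47.7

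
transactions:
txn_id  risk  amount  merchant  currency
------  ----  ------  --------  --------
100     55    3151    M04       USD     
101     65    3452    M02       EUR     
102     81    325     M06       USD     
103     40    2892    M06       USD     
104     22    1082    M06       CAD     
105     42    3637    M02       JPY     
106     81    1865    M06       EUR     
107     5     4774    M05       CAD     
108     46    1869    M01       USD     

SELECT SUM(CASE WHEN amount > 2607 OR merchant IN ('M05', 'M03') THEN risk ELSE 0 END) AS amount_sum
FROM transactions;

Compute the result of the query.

207

txn_id=100: ✓ → 55
txn_id=101: ✓ → 65
txn_id=102: ✗
txn_id=103: ✓ → 40
txn_id=104: ✗
txn_id=105: ✓ → 42
txn_id=106: ✗
txn_id=107: ✓ → 5
txn_id=108: ✗
amount_sum = 55 + 65 + 40 + 42 + 5 = 207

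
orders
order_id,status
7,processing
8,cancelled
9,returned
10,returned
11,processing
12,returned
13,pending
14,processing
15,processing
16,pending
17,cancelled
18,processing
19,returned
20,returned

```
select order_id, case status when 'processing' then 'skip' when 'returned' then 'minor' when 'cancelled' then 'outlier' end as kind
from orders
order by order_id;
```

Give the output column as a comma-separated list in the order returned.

order_id=7: status='processing' → skip
order_id=8: status='cancelled' → outlier
order_id=9: status='returned' → minor
order_id=10: status='returned' → minor
order_id=11: status='processing' → skip
order_id=12: status='returned' → minor
order_id=13: (no match → NULL) → NULL
order_id=14: status='processing' → skip
order_id=15: status='processing' → skip
order_id=16: (no match → NULL) → NULL
order_id=17: status='cancelled' → outlier
order_id=18: status='processing' → skip
order_id=19: status='returned' → minor
order_id=20: status='returned' → minor

skip, outlier, minor, minor, skip, minor, NULL, skip, skip, NULL, outlier, skip, minor, minor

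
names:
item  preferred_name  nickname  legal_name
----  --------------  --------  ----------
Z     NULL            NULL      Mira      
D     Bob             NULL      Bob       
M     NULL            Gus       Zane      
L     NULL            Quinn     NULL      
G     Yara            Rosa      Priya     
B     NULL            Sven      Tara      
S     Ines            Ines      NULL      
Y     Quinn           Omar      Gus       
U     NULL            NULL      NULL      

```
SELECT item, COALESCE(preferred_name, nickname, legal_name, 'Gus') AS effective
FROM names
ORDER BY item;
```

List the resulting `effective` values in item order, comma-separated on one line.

item=B: preferred_name=NULL, nickname=Sven → Sven
item=D: preferred_name=Bob → Bob
item=G: preferred_name=Yara → Yara
item=L: preferred_name=NULL, nickname=Quinn → Quinn
item=M: preferred_name=NULL, nickname=Gus → Gus
item=S: preferred_name=Ines → Ines
item=U: preferred_name=NULL, nickname=NULL, legal_name=NULL, → literal Gus → Gus
item=Y: preferred_name=Quinn → Quinn
item=Z: preferred_name=NULL, nickname=NULL, legal_name=Mira → Mira

Sven, Bob, Yara, Quinn, Gus, Ines, Gus, Quinn, Mira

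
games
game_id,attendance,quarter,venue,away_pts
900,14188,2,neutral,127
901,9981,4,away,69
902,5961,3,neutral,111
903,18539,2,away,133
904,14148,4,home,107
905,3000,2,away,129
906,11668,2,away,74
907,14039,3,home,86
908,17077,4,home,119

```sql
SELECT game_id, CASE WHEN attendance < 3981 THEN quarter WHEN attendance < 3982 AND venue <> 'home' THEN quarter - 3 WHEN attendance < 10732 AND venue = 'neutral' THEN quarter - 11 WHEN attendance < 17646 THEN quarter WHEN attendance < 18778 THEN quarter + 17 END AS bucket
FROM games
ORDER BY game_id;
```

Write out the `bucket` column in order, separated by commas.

game_id=900: attendance < 17646 → 2
game_id=901: attendance < 17646 → 4
game_id=902: attendance < 10732 AND venue = 'neutral' → -8
game_id=903: attendance < 18778 → 19
game_id=904: attendance < 17646 → 4
game_id=905: attendance < 3981 → 2
game_id=906: attendance < 17646 → 2
game_id=907: attendance < 17646 → 3
game_id=908: attendance < 17646 → 4

2, 4, -8, 19, 4, 2, 2, 3, 4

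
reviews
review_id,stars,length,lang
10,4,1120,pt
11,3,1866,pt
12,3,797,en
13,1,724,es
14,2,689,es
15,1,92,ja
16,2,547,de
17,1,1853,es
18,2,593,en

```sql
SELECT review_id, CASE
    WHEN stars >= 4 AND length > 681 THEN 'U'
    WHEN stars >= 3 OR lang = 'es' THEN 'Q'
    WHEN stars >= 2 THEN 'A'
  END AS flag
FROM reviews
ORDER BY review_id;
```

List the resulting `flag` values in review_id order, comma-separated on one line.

U, Q, Q, Q, Q, NULL, A, Q, A

review_id=10: stars >= 4 AND length > 681 → U
review_id=11: stars >= 3 OR lang = 'es' → Q
review_id=12: stars >= 3 OR lang = 'es' → Q
review_id=13: stars >= 3 OR lang = 'es' → Q
review_id=14: stars >= 3 OR lang = 'es' → Q
review_id=15: (no match → NULL) → NULL
review_id=16: stars >= 2 → A
review_id=17: stars >= 3 OR lang = 'es' → Q
review_id=18: stars >= 2 → A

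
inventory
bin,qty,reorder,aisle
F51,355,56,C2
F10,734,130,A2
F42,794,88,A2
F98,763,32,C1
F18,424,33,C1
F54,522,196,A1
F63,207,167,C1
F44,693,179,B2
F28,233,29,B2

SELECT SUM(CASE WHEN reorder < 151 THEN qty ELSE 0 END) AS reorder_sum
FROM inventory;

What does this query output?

3303

bin=F51: ✓ → 355
bin=F10: ✓ → 734
bin=F42: ✓ → 794
bin=F98: ✓ → 763
bin=F18: ✓ → 424
bin=F54: ✗
bin=F63: ✗
bin=F44: ✗
bin=F28: ✓ → 233
reorder_sum = 355 + 734 + 794 + 763 + 424 + 233 = 3303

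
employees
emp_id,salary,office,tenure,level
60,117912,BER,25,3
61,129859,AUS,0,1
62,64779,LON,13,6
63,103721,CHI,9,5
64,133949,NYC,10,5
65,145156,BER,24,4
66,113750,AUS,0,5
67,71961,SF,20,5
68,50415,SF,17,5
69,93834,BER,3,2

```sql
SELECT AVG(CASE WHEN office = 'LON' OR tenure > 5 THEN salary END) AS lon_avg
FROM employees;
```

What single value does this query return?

emp_id=60: ✓ → 117912
emp_id=61: ✗
emp_id=62: ✓ → 64779
emp_id=63: ✓ → 103721
emp_id=64: ✓ → 133949
emp_id=65: ✓ → 145156
emp_id=66: ✗
emp_id=67: ✓ → 71961
emp_id=68: ✓ → 50415
emp_id=69: ✗
lon_avg = (117912 + 64779 + 103721 + 133949 + 145156 + 71961 + 50415) / 7 = 98270.4285714286

98270.4285714286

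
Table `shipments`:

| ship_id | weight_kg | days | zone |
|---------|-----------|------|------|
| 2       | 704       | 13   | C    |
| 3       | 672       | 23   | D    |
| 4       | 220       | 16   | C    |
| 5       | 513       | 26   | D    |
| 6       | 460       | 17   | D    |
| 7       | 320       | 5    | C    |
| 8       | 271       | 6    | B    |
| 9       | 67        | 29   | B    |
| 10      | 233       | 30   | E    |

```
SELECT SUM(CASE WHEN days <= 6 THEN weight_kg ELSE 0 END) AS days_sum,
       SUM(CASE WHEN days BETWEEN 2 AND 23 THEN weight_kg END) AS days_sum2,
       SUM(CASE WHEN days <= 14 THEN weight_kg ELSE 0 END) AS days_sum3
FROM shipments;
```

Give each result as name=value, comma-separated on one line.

days_sum=591, days_sum2=2647, days_sum3=1295

[days_sum: days <= 6]
ship_id=2: ✗
ship_id=3: ✗
ship_id=4: ✗
ship_id=5: ✗
ship_id=6: ✗
ship_id=7: ✓ → 320
ship_id=8: ✓ → 271
ship_id=9: ✗
ship_id=10: ✗
days_sum = 320 + 271 = 591
—
[days_sum2: days BETWEEN 2 AND 23]
ship_id=2: ✓ → 704
ship_id=3: ✓ → 672
ship_id=4: ✓ → 220
ship_id=5: ✗
ship_id=6: ✓ → 460
ship_id=7: ✓ → 320
ship_id=8: ✓ → 271
ship_id=9: ✗
ship_id=10: ✗
days_sum2 = 704 + 672 + 220 + 460 + 320 + 271 = 2647
—
[days_sum3: days <= 14]
ship_id=2: ✓ → 704
ship_id=3: ✗
ship_id=4: ✗
ship_id=5: ✗
ship_id=6: ✗
ship_id=7: ✓ → 320
ship_id=8: ✓ → 271
ship_id=9: ✗
ship_id=10: ✗
days_sum3 = 704 + 320 + 271 = 1295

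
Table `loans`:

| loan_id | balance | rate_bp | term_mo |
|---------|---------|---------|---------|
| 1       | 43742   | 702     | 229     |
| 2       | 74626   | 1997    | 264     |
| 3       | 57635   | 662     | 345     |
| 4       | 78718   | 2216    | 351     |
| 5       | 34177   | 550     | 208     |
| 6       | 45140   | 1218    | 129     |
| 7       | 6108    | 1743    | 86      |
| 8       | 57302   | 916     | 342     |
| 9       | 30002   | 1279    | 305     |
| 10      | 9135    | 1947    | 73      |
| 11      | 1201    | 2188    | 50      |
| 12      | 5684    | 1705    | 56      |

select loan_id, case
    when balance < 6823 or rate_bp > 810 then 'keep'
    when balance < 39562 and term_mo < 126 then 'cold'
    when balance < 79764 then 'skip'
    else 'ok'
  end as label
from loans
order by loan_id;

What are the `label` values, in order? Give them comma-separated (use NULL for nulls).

loan_id=1: balance < 79764 → skip
loan_id=2: balance < 6823 or rate_bp > 810 → keep
loan_id=3: balance < 79764 → skip
loan_id=4: balance < 6823 or rate_bp > 810 → keep
loan_id=5: balance < 79764 → skip
loan_id=6: balance < 6823 or rate_bp > 810 → keep
loan_id=7: balance < 6823 or rate_bp > 810 → keep
loan_id=8: balance < 6823 or rate_bp > 810 → keep
loan_id=9: balance < 6823 or rate_bp > 810 → keep
loan_id=10: balance < 6823 or rate_bp > 810 → keep
loan_id=11: balance < 6823 or rate_bp > 810 → keep
loan_id=12: balance < 6823 or rate_bp > 810 → keep

skip, keep, skip, keep, skip, keep, keep, keep, keep, keep, keep, keep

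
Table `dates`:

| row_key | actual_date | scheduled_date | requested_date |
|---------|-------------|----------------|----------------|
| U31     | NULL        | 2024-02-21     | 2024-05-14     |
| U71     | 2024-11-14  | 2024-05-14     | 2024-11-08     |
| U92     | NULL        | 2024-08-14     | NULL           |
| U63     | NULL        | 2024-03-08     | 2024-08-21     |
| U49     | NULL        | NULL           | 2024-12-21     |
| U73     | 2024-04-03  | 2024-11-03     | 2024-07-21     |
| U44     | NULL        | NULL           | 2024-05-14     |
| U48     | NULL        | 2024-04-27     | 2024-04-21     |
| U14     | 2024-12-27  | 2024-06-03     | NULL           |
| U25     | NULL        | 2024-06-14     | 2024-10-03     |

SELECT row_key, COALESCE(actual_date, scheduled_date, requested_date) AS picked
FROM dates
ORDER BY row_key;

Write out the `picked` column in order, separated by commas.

row_key=U14: actual_date=2024-12-27 → 2024-12-27
row_key=U25: actual_date=NULL, scheduled_date=2024-06-14 → 2024-06-14
row_key=U31: actual_date=NULL, scheduled_date=2024-02-21 → 2024-02-21
row_key=U44: actual_date=NULL, scheduled_date=NULL, requested_date=2024-05-14 → 2024-05-14
row_key=U48: actual_date=NULL, scheduled_date=2024-04-27 → 2024-04-27
row_key=U49: actual_date=NULL, scheduled_date=NULL, requested_date=2024-12-21 → 2024-12-21
row_key=U63: actual_date=NULL, scheduled_date=2024-03-08 → 2024-03-08
row_key=U71: actual_date=2024-11-14 → 2024-11-14
row_key=U73: actual_date=2024-04-03 → 2024-04-03
row_key=U92: actual_date=NULL, scheduled_date=2024-08-14 → 2024-08-14

2024-12-27, 2024-06-14, 2024-02-21, 2024-05-14, 2024-04-27, 2024-12-21, 2024-03-08, 2024-11-14, 2024-04-03, 2024-08-14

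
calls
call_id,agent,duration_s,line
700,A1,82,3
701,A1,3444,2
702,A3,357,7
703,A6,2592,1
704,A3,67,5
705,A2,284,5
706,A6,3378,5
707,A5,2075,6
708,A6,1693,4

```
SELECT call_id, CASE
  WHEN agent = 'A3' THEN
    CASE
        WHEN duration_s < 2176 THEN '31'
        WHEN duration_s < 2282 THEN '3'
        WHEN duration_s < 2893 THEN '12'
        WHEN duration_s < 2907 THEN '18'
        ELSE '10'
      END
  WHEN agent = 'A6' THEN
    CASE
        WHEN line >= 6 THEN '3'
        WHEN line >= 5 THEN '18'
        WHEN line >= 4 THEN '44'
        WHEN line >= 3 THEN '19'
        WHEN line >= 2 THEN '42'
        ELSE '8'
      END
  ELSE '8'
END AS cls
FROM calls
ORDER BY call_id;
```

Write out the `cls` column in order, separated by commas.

call_id=700: agent='A1' → outer ELSE → 8
call_id=701: agent='A1' → outer ELSE → 8
call_id=702: agent='A3' → inner[duration_s < 2176] → 31
call_id=703: agent='A6' → inner[ELSE] → 8
call_id=704: agent='A3' → inner[duration_s < 2176] → 31
call_id=705: agent='A2' → outer ELSE → 8
call_id=706: agent='A6' → inner[line >= 5] → 18
call_id=707: agent='A5' → outer ELSE → 8
call_id=708: agent='A6' → inner[line >= 4] → 44

8, 8, 31, 8, 31, 8, 18, 8, 44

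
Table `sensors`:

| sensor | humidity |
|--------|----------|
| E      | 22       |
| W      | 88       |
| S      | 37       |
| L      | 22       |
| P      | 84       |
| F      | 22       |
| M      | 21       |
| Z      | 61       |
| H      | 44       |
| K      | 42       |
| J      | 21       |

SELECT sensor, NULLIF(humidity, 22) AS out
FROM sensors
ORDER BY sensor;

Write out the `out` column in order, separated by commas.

sensor=E: humidity=22 vs 22: equal → NULL
sensor=F: humidity=22 vs 22: equal → NULL
sensor=H: humidity=44 vs 22: differ → 44
sensor=J: humidity=21 vs 22: differ → 21
sensor=K: humidity=42 vs 22: differ → 42
sensor=L: humidity=22 vs 22: equal → NULL
sensor=M: humidity=21 vs 22: differ → 21
sensor=P: humidity=84 vs 22: differ → 84
sensor=S: humidity=37 vs 22: differ → 37
sensor=W: humidity=88 vs 22: differ → 88
sensor=Z: humidity=61 vs 22: differ → 61

NULL, NULL, 44, 21, 42, NULL, 21, 84, 37, 88, 61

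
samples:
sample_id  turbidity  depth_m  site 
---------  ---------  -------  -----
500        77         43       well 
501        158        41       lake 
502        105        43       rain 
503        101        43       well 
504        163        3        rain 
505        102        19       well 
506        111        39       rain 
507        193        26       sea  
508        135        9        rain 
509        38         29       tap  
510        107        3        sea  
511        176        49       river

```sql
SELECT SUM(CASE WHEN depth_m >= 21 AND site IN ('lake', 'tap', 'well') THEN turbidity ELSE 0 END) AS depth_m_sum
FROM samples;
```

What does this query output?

sample_id=500: ✓ → 77
sample_id=501: ✓ → 158
sample_id=502: ✗
sample_id=503: ✓ → 101
sample_id=504: ✗
sample_id=505: ✗
sample_id=506: ✗
sample_id=507: ✗
sample_id=508: ✗
sample_id=509: ✓ → 38
sample_id=510: ✗
sample_id=511: ✗
depth_m_sum = 77 + 158 + 101 + 38 = 374

374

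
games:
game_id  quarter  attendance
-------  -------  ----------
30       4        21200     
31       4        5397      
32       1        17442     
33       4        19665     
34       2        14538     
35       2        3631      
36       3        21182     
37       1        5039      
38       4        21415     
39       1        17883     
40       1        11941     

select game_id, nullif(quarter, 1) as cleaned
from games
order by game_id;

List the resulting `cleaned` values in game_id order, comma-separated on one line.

game_id=30: quarter=4 vs 1: differ → 4
game_id=31: quarter=4 vs 1: differ → 4
game_id=32: quarter=1 vs 1: equal → NULL
game_id=33: quarter=4 vs 1: differ → 4
game_id=34: quarter=2 vs 1: differ → 2
game_id=35: quarter=2 vs 1: differ → 2
game_id=36: quarter=3 vs 1: differ → 3
game_id=37: quarter=1 vs 1: equal → NULL
game_id=38: quarter=4 vs 1: differ → 4
game_id=39: quarter=1 vs 1: equal → NULL
game_id=40: quarter=1 vs 1: equal → NULL

4, 4, NULL, 4, 2, 2, 3, NULL, 4, NULL, NULL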